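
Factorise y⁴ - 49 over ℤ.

Substitute u = y² to get a quadratic in u, then factor.
y² - 7 is irreducible over ℤ (7 is not a perfect square).
y² + 7 is irreducible over ℤ (always positive, so no real roots).

(y² + 7)(y² - 7)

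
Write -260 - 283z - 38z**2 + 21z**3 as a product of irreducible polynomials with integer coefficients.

Among the possible rational roots, z = 5 is a root, so (z - 5) is a factor; dividing leaves 21z**2 + 67z + 52.
The remaining quadratic factors as (3z + 4)(7z + 13).

(3z + 4)(7z + 13)(z - 5)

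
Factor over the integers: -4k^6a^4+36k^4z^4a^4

Every term has a factor of 4k^4a^4; factoring it out leaves -k^2+9z^4.
Recognize a difference of squares with the parts 3z^2 and k.

-4a^4k^4(k+3z^2)(k-3z^2)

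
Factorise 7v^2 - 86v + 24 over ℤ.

Need a pair with product 7·24 = 168 and sum -86: that's -84 and -2.
Split the middle term: 7v^2 - 84v - 2v + 24 = 7v(v - 12) - 2(v - 12).

(7v - 2)(v - 12)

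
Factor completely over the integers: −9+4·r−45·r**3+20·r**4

Group as (20·r**4+4·r) + (−45·r**3−9) = 4·r·(5·r**3+1) − 9·(5·r**3+1).
Both groups share the factor (5·r**3+1).

(4·r−9)·(5·r**3+1)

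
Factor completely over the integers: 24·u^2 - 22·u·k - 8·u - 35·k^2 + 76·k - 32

Group: 4·u·(6·u + 5·k - 8) + (-7·k + 4)·(6·u + 5·k - 8); both groups contain (6·u + 5·k - 8).

(4·u - 7·k + 4)·(6·u + 5·k - 8)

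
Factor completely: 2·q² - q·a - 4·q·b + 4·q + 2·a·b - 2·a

(q - 2·b + 2)·(2·q - a)

Group: 2·q·(q - 2·b + 2) - a·(q - 2·b + 2); both groups contain (q - 2·b + 2).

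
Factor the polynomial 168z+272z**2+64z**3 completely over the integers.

8z(2z+7)(4z+3)

Pull out the common factor 8z, then factor the remaining trinomial.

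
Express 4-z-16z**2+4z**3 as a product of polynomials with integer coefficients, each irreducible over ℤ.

(2z+1)(2z-1)(z-4)

Group as (4z**3-z) + (-16z**2+4) = z(4z**2-1) - 4(4z**2-1).
Both groups share the factor (4z**2-1).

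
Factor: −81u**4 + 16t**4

Difference of squares twice: with A = 2t and B = 3u, A⁴ − B⁴ = (A² − B²)(A² + B²), and A² − B² factors again.

(2t + 3u)(2t − 3u)(4t**2 + 9u**2)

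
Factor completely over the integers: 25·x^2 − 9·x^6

Every term has a factor of x^2; factoring it out leaves −9·x^4 + 25.
Recognize a difference of squares with the parts 5 and 3·x^2.

−x^2·(3·x^2 + 5)·(3·x^2 − 5)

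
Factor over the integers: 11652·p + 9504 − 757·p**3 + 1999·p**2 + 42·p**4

(6·p + 11)·(7·p + 8)·(p − 12)·(p − 9)

Testing divisors of the constant over divisors of the leading coefficient, p = 9 is a root, so (p − 9) is a factor; dividing leaves 42·p**3 − 379·p**2 − 1412·p − 1056.
Then p = 12 is a root, so (p − 12) divides it; the quotient is 42·p**2 + 125·p + 88.
The remaining quadratic factors as (7·p + 8)(6·p + 11).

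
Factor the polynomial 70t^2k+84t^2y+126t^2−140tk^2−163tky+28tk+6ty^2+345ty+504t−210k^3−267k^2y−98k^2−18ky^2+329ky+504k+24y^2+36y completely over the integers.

Group: 14t(5tk+6ty+9t−15k^2−18ky−7k+24y+36) + (14k+y)(5tk+6ty+9t−15k^2−18ky−7k+24y+36); both groups contain (5tk+6ty+9t−15k^2−18ky−7k+24y+36), so (14t+14k+y) is a factor with cofactor 5tk+6ty+9t−15k^2−18ky−7k+24y+36.
The cofactor groups again: 5tk+6ty+9t−15k^2−18ky−7k+24y+36 = 5k(t−3k+4) + (6y+9)(t−3k+4); both groups contain (t−3k+4), giving (5k+6y+9)(t−3k+4).

(t−3k+4)(14t+14k+y)(5k+6y+9)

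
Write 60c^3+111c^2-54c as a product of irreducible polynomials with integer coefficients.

3c(4c+9)(5c-2)

Pull out the common factor 3c, then factor the remaining trinomial.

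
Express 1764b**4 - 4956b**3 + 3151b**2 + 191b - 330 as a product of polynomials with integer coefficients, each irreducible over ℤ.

(6b - 11)(6b - 5)(7b + 2)(7b - 3)

Trying the rational-root candidates, b = 3/7 is a root, giving the factor (7b - 3) and quotient 252b**3 - 600b**2 + 193b + 110.
Then b = -2/7 is a root, giving the factor (7b + 2) and quotient 36b**2 - 96b + 55.
The remaining quadratic factors as (6b - 11)(6b - 5).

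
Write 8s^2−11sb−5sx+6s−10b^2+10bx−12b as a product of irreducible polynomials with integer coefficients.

(s−2b)(8s+5b−5x+6)

Group: 8s(s−2b) + (5b−5x+6)(s−2b); both groups contain (s−2b).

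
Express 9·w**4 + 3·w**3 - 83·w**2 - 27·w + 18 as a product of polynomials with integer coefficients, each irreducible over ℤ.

(3·w + 2)·(3·w - 1)·(w + 3)·(w - 3)

Among the possible rational roots, w = -2/3 is a root, so (3·w + 2) divides it; the quotient is 3·w**3 - w**2 - 27·w + 9.
Then w = -3 is a root, giving the factor (w + 3) and quotient 3·w**2 - 10·w + 3.
The remaining quadratic factors as (3·w - 1)(w - 3).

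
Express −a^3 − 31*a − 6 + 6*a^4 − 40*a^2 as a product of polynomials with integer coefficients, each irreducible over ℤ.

(2*a + 1)*(3*a + 1)*(a + 2)*(a − 3)

Trying the rational-root candidates, a = −2 is a root, so (a + 2) is a factor; dividing leaves 6*a^3 − 13*a^2 − 14*a − 3.
Continuing, a = −1/3 is a root, so (3*a + 1) is a factor; dividing leaves 2*a^2 − 5*a − 3.
The remaining quadratic factors as (a − 3)(2*a + 1).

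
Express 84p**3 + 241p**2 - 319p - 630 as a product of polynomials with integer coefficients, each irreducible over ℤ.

Testing divisors of the constant over divisors of the leading coefficient, p = -10/3 is a root, so (3p + 10) divides it; the quotient is 28p**2 - 13p - 63.
The remaining quadratic factors as (4p - 7)(7p + 9).

(3p + 10)(4p - 7)(7p + 9)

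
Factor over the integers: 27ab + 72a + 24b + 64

Group as (27ab + 72a) + (24b + 64) = 9a(3b + 8) + 8(3b + 8).
Both groups share the factor (3b + 8).

(3b + 8)(9a + 8)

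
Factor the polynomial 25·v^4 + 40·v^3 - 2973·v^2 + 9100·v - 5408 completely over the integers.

(5·v - 13)·(5·v - 4)·(v + 13)·(v - 8)

By the rational root theorem, v = 4/5 is a root, so (5·v - 4) divides it; the quotient is 5·v^3 + 12·v^2 - 585·v + 1352.
Continuing, v = 8 is a root, giving the factor (v - 8) and quotient 5·v^2 + 52·v - 169.
The remaining quadratic factors as (v + 13)(5·v - 13).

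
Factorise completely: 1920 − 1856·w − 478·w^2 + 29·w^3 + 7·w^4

Among the possible rational roots, w = 8 is a root, so (w − 8) divides it; the quotient is 7·w^3 + 85·w^2 + 202·w − 240.
Next, w = 6/7 is a root, so (7·w − 6) divides it; the quotient is w^2 + 13·w + 40.
The remaining quadratic factors as (w + 5)(w + 8).

(7·w − 6)·(w + 5)·(w + 8)·(w − 8)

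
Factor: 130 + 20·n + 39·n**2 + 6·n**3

(2·n + 13)·(3·n**2 + 10)

Group as (6·n**3 + 20·n) + (39·n**2 + 130) = 2·n·(3·n**2 + 10) + 13·(3·n**2 + 10).
Both groups share the factor (3·n**2 + 10).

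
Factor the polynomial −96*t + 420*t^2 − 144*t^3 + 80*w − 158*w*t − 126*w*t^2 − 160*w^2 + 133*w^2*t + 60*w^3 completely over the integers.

(5*w − 6*t)*(4*w + 3*t − 8)*(3*w + 8*t − 2)

Group: 5*w*(12*w^2 + 41*w*t − 32*w + 24*t^2 − 70*t + 16) − 6*t*(12*w^2 + 41*w*t − 32*w + 24*t^2 − 70*t + 16); both groups contain (12*w^2 + 41*w*t − 32*w + 24*t^2 − 70*t + 16), so (5*w − 6*t) is a factor with cofactor 12*w^2 + 41*w*t − 32*w + 24*t^2 − 70*t + 16.
The cofactor groups again: 12*w^2 + 41*w*t − 32*w + 24*t^2 − 70*t + 16 = 3*w*(4*w + 3*t − 8) + (8*t − 2)*(4*w + 3*t − 8); both groups contain (4*w + 3*t − 8), giving (3*w + 8*t − 2)*(4*w + 3*t − 8).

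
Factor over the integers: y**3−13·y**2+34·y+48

(y+1)·(y−6)·(y−8)

Among the possible rational roots, y = 8 is a root, giving the factor (y−8) and quotient y**2−5·y−6.
The remaining quadratic factors as (y−6)(y+1).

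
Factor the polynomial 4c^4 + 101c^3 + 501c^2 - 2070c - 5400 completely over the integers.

Among the possible rational roots, c = -12 is a root, so (c + 12) divides it; the quotient is 4c^3 + 53c^2 - 135c - 450.
Continuing, c = -15 is a root, giving the factor (c + 15) and quotient 4c^2 - 7c - 30.
The remaining quadratic factors as (c + 2)(4c - 15).

(4c - 15)(c + 12)(c + 15)(c + 2)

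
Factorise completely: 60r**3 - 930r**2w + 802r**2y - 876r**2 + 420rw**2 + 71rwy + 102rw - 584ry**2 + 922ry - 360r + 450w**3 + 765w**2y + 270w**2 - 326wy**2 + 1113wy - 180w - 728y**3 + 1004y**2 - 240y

(10r - 10w - 13y + 4)(6r + 3w + 4y)(r - 15w + 14y - 15)

Group: 6r(10r**2 - 160rw + 127ry - 146r + 150w**2 + 55wy + 90w - 182y**2 + 251y - 60) + (3w + 4y)(10r**2 - 160rw + 127ry - 146r + 150w**2 + 55wy + 90w - 182y**2 + 251y - 60); both groups contain (10r**2 - 160rw + 127ry - 146r + 150w**2 + 55wy + 90w - 182y**2 + 251y - 60), so (6r + 3w + 4y) is a factor with cofactor 10r**2 - 160rw + 127ry - 146r + 150w**2 + 55wy + 90w - 182y**2 + 251y - 60.
The cofactor groups again: 10r**2 - 160rw + 127ry - 146r + 150w**2 + 55wy + 90w - 182y**2 + 251y - 60 = 10r(r - 15w + 14y - 15) + (-10w - 13y + 4)(r - 15w + 14y - 15); both groups contain (r - 15w + 14y - 15), giving (10r - 10w - 13y + 4)(r - 15w + 14y - 15).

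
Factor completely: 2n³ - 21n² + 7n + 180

By the rational root theorem, n = 9 is a root, so (n - 9) divides it; the quotient is 2n² - 3n - 20.
The remaining quadratic factors as (n - 4)(2n + 5).

(2n + 5)(n - 4)(n - 9)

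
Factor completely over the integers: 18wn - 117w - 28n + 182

(2n - 13)(9w - 14)

Group as (18wn - 117w) + (-28n + 182) = 9w(2n - 13) - 14(2n - 13).
Both groups share the factor (2n - 13).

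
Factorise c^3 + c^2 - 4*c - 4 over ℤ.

Group as (c^3 - 4*c) + (c^2 - 4) = c*(c^2 - 4) + (c^2 - 4).
Both groups share the factor (c^2 - 4).

(c + 1)*(c + 2)*(c - 2)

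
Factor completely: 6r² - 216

6(r + 6)(r - 6)

Pull out the common factor 6; r² - 36 is a difference of squares.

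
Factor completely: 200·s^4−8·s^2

8·s^2·(5·s+1)·(5·s−1)

Pull out the common factor 8·s^2; 25·s^2−1 is a difference of squares.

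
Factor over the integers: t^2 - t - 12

Two integers with product -12 and sum -1 are 3 and -4.

(t + 3)·(t - 4)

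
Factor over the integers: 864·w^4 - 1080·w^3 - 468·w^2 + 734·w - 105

By the rational root theorem, w = 1/6 is a root, giving the factor (6·w - 1) and quotient 144·w^3 - 156·w^2 - 104·w + 105.
Next, w = -5/6 is a root, so (6·w + 5) is a factor; dividing leaves 24·w^2 - 46·w + 21.
The remaining quadratic factors as (6·w - 7)(4·w - 3).

(4·w - 3)·(6·w + 5)·(6·w - 1)·(6·w - 7)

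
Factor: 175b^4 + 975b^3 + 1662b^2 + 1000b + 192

(5b + 2)(5b + 8)(7b + 4)(b + 3)

Testing divisors of the constant over divisors of the leading coefficient, b = -3 is a root, giving the factor (b + 3) and quotient 175b^3 + 450b^2 + 312b + 64.
Next, b = -4/7 is a root, so (7b + 4) divides it; the quotient is 25b^2 + 50b + 16.
The remaining quadratic factors as (5b + 2)(5b + 8).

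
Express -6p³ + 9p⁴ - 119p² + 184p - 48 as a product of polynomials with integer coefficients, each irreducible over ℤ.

(3p - 1)(3p - 4)(p + 4)(p - 3)

Among the possible rational roots, p = 1/3 is a root, so (3p - 1) divides it; the quotient is 3p³ - p² - 40p + 48.
Then p = 3 is a root, so (p - 3) divides it; the quotient is 3p² + 8p - 16.
The remaining quadratic factors as (p + 4)(3p - 4).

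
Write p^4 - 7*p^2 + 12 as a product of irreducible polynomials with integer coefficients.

(p + 2)*(p - 2)*(p^2 - 3)

Substitute u = p^2 to get a quadratic in u, then factor.
p^2 - 3 is irreducible over ℤ (3 is not a perfect square).
p^2 - 4 is a difference of squares.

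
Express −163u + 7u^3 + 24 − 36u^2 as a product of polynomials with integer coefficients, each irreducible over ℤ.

Testing divisors of the constant over divisors of the leading coefficient, u = 8 is a root, giving the factor (u − 8) and quotient 7u^2 + 20u − 3.
The remaining quadratic factors as (7u − 1)(u + 3).

(7u − 1)(u + 3)(u − 8)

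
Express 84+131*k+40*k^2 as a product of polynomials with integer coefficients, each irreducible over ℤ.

Need a pair with product 40·84 = 3360 and sum 131: that's 96 and 35.
Split the middle term: 40*k^2+96*k + 35*k+84 = 8*k*(5*k+12) + 7*(5*k+12).

(5*k+12)*(8*k+7)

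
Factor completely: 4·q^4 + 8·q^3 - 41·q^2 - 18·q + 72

(2·q + 3)·(2·q - 3)·(q + 4)·(q - 2)

By the rational root theorem, q = 3/2 is a root, so (2·q - 3) divides it; the quotient is 2·q^3 + 7·q^2 - 10·q - 24.
Continuing, q = -4 is a root, so (q + 4) divides it; the quotient is 2·q^2 - q - 6.
The remaining quadratic factors as (q - 2)(2·q + 3).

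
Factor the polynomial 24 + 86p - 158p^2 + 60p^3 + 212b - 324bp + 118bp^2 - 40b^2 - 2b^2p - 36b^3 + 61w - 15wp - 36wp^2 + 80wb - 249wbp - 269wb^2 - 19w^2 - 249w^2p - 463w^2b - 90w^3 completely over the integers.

-(9w + 4b + 6p - 8)(2w + 9b + 5p + 1)(5w + b - 2p + 3)

Group: 2w(-45w^2 - 29wb - 12wp + 13w - 4b^2 + 2bp - 4b + 12p^2 - 34p + 24) + (9b + 5p + 1)(-45w^2 - 29wb - 12wp + 13w - 4b^2 + 2bp - 4b + 12p^2 - 34p + 24); both groups contain (-45w^2 - 29wb - 12wp + 13w - 4b^2 + 2bp - 4b + 12p^2 - 34p + 24), so (2w + 9b + 5p + 1) is a factor with cofactor -45w^2 - 29wb - 12wp + 13w - 4b^2 + 2bp - 4b + 12p^2 - 34p + 24.
The cofactor groups again: -45w^2 - 29wb - 12wp + 13w - 4b^2 + 2bp - 4b + 12p^2 - 34p + 24 = -9w(5w + b - 2p + 3) + (-4b - 6p + 8)(5w + b - 2p + 3); both groups contain (5w + b - 2p + 3), giving -(9w + 4b + 6p - 8)(5w + b - 2p + 3).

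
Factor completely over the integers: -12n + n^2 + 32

Two integers with product 32 and sum -12 are -8 and -4.

(n - 4)(n - 8)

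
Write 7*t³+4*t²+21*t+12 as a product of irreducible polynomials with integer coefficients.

Group as (7*t³+21*t) + (4*t²+12) = 7*t*(t²+3) + 4*(t²+3).
Both groups share the factor (t²+3).

(7*t+4)*(t²+3)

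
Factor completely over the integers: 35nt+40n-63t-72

Group as (35nt+40n) + (-63t-72) = 5n(7t+8) - 9(7t+8).
Both groups share the factor (7t+8).

(5n-9)(7t+8)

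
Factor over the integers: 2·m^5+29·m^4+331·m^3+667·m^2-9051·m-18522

Trying the rational-root candidates, m = 9/2 is a root, giving the factor (2·m-9) and quotient m^4+19·m^3+251·m^2+1463·m+2058.
Then m = -2 is a root, so (m+2) is a factor; dividing leaves m^3+17·m^2+217·m+1029.
Then m = -7 is a root, so (m+7) divides it; the quotient is m^2+10·m+147.
The quadratic m^2+10·m+147 has discriminant -488 < 0 and is irreducible over ℤ.

(2·m-9)·(m+2)·(m+7)·(m^2+10·m+147)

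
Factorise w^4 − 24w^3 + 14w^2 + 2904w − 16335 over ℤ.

By the rational root theorem, w = 11 is a root, giving the factor (w − 11) and quotient w^3 − 13w^2 − 129w + 1485.
Next, w = 15 is a root, giving the factor (w − 15) and quotient w^2 + 2w − 99.
The remaining quadratic factors as (w + 11)(w − 9).

(w + 11)(w − 11)(w − 15)(w − 9)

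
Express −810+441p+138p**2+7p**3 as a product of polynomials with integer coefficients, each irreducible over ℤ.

By the rational root theorem, p = −6 is a root, giving the factor (p+6) and quotient 7p**2+96p−135.
The remaining quadratic factors as (p+15)(7p−9).

(7p−9)(p+15)(p+6)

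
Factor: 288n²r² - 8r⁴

8r²(6n + r)(6n - r)

Pull out the common factor 8r²; 36n² - r² is a difference of squares.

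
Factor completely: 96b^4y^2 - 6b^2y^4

6b^2y^2(4b + y)(4b - y)

Pull out the common factor 6b^2y^2; 16b^2 - y^2 is a difference of squares.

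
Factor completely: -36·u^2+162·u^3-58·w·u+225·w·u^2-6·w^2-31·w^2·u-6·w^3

-(2·w-9·u+2)·(3·w+2·u)·(w+9·u)

Group: 2·w·(-3·w^2-29·w·u-18·u^2) + (-9·u+2)·(-3·w^2-29·w·u-18·u^2); both groups contain (-3·w^2-29·w·u-18·u^2), so (2·w-9·u+2) is a factor with cofactor -3·w^2-29·w·u-18·u^2.
The cofactor groups again: -3·w^2-29·w·u-18·u^2 = -3·w·(w+9·u) - 2·u·(w+9·u); both groups contain (w+9·u), giving -(3·w+2·u)·(w+9·u).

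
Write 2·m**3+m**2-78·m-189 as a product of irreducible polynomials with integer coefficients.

(2·m+9)·(m+3)·(m-7)

By the rational root theorem, m = 7 is a root, so (m-7) is a factor; dividing leaves 2·m**2+15·m+27.
The remaining quadratic factors as (2·m+9)(m+3).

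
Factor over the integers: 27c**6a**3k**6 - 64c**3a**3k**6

Pull out the common factor c**3a**3k**6, leaving 27c**3 - 64.
Recognize a difference of cubes with the parts 3c and 4.

a**3c**3k**6(3c - 4)(9c**2 + 12c + 16)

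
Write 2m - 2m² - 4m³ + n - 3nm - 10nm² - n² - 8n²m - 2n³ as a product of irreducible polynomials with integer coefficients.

Group: 2n(-n² - 3nm - n - 2m² - 2m) + (2m - 1)(-n² - 3nm - n - 2m² - 2m); both groups contain (-n² - 3nm - n - 2m² - 2m), so (2n + 2m - 1) is a factor with cofactor -n² - 3nm - n - 2m² - 2m.
The cofactor groups again: -n² - 3nm - n - 2m² - 2m = -n(n + m + 1) - 2m(n + m + 1); both groups contain (n + m + 1), giving -(n + 2m)(n + m + 1).

-(2n + 2m - 1)(n + 2m)(n + m + 1)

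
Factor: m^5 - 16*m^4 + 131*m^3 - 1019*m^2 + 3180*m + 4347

(m + 1)*(m - 7)*(m - 9)*(m^2 - m + 69)

By the rational root theorem, m = 9 is a root, giving the factor (m - 9) and quotient m^4 - 7*m^3 + 68*m^2 - 407*m - 483.
Next, m = -1 is a root, so (m + 1) divides it; the quotient is m^3 - 8*m^2 + 76*m - 483.
Continuing, m = 7 is a root, so (m - 7) is a factor; dividing leaves m^2 - m + 69.
The quadratic m^2 - m + 69 has discriminant -275 < 0 and is irreducible over ℤ.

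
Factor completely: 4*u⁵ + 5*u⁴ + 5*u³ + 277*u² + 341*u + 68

By the rational root theorem, u = -1 is a root, so (u + 1) is a factor; dividing leaves 4*u⁴ + u³ + 4*u² + 273*u + 68.
Continuing, u = -1/4 is a root, so (4*u + 1) is a factor; dividing leaves u³ + u + 68.
Continuing, u = -4 is a root, giving the factor (u + 4) and quotient u² - 4*u + 17.
The quadratic u² - 4*u + 17 has discriminant -52 < 0 and is irreducible over ℤ.

(4*u + 1)*(u + 1)*(u + 4)*(u² - 4*u + 17)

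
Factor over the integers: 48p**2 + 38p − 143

Need a pair with product 48·(−143) = −6864 and sum 38: that's −66 and 104.
Split the middle term: 48p**2 − 66p + 104p − 143 = 6p(8p − 11) + 13(8p − 11).

(6p + 13)(8p − 11)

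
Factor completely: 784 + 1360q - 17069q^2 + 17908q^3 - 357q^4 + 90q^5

By the rational root theorem, q = 1/3 is a root, so (3q - 1) divides it; the quotient is 30q^4 - 109q^3 + 5933q^2 - 3712q - 784.
Continuing, q = 4/5 is a root, so (5q - 4) is a factor; dividing leaves 6q^3 - 17q^2 + 1173q + 196.
Continuing, q = -1/6 is a root, giving the factor (6q + 1) and quotient q^2 - 3q + 196.
The quadratic q^2 - 3q + 196 has discriminant -775 < 0 and is irreducible over ℤ.

(3q - 1)(5q - 4)(6q + 1)(q^2 - 3q + 196)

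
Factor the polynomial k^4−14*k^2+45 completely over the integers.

Substitute u = k^2 to get a quadratic in u, then factor.
k^2−9 is a difference of squares.
k^2−5 is irreducible over ℤ (5 is not a perfect square).

(k+3)*(k−3)*(k^2−5)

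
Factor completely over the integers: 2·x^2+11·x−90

Need a pair with product 2·(−90) = −180 and sum 11: that's 20 and −9.
Split the middle term: 2·x^2+20·x − 9·x−90 = 2·x·(x+10) − 9·(x+10).

(2·x−9)·(x+10)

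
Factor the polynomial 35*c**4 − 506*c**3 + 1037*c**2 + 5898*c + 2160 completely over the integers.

Testing divisors of the constant over divisors of the leading coefficient, c = −2/5 is a root, giving the factor (5*c + 2) and quotient 7*c**3 − 104*c**2 + 249*c + 1080.
Then c = −15/7 is a root, so (7*c + 15) divides it; the quotient is c**2 − 17*c + 72.
The remaining quadratic factors as (c − 8)(c − 9).

(5*c + 2)*(7*c + 15)*(c − 8)*(c − 9)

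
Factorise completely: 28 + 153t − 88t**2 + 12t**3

(2t − 7)(6t + 1)(t − 4)

Testing divisors of the constant over divisors of the leading coefficient, t = 4 is a root, giving the factor (t − 4) and quotient 12t**2 − 40t − 7.
The remaining quadratic factors as (6t + 1)(2t − 7).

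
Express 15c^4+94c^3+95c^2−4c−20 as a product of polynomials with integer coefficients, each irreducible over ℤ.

Trying the rational-root candidates, c = −1 is a root, giving the factor (c+1) and quotient 15c^3+79c^2+16c−20.
Next, c = −5 is a root, giving the factor (c+5) and quotient 15c^2+4c−4.
The remaining quadratic factors as (3c+2)(5c−2).

(3c+2)(5c−2)(c+1)(c+5)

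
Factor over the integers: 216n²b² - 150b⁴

Factor out 6b², leaving 36n² - 25b², which is a difference of two squares.

6b²(6n - 5b)(6n + 5b)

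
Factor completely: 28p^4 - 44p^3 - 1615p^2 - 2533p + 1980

(2p + 11)(2p + 5)(7p - 4)(p - 9)

Testing divisors of the constant over divisors of the leading coefficient, p = -5/2 is a root, so (2p + 5) is a factor; dividing leaves 14p^3 - 57p^2 - 665p + 396.
Next, p = -11/2 is a root, so (2p + 11) is a factor; dividing leaves 7p^2 - 67p + 36.
The remaining quadratic factors as (7p - 4)(p - 9).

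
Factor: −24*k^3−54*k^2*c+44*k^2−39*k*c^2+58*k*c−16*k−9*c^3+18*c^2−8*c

Group: 2*k*(−12*k^2−21*k*c+22*k−9*c^2+18*c−8) + c*(−12*k^2−21*k*c+22*k−9*c^2+18*c−8); both groups contain (−12*k^2−21*k*c+22*k−9*c^2+18*c−8), so (2*k+c) is a factor with cofactor −12*k^2−21*k*c+22*k−9*c^2+18*c−8.
The cofactor groups again: −12*k^2−21*k*c+22*k−9*c^2+18*c−8 = −3*k*(4*k+3*c−2) + (−3*c+4)*(4*k+3*c−2); both groups contain (4*k+3*c−2), giving −(3*k+3*c−4)*(4*k+3*c−2).

−(3*k+3*c−4)*(4*k+3*c−2)*(2*k+c)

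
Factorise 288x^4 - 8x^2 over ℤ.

8x^2(6x + 1)(6x - 1)

Pull out the common factor 8x^2; 36x^2 - 1 is a difference of squares.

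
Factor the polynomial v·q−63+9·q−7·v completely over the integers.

Group as (v·q−7·v) + (9·q−63) = v·(q−7) + 9·(q−7).
Both groups share the factor (q−7).

(q−7)·(v+9)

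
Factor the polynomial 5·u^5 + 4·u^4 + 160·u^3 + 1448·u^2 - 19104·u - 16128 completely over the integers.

Among the possible rational roots, u = 6 is a root, giving the factor (u - 6) and quotient 5·u^4 + 34·u^3 + 364·u^2 + 3632·u + 2688.
Then u = -8 is a root, so (u + 8) divides it; the quotient is 5·u^3 - 6·u^2 + 412·u + 336.
Then u = -4/5 is a root, giving the factor (5·u + 4) and quotient u^2 - 2·u + 84.
The quadratic u^2 - 2·u + 84 has discriminant -332 < 0 and is irreducible over ℤ.

(5·u + 4)·(u + 8)·(u - 6)·(u^2 - 2·u + 84)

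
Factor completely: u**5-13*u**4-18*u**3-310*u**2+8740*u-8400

By the rational root theorem, u = 1 is a root, giving the factor (u-1) and quotient u**4-12*u**3-30*u**2-340*u+8400.
Next, u = 10 is a root, so (u-10) divides it; the quotient is u**3-2*u**2-50*u-840.
Next, u = 12 is a root, so (u-12) is a factor; dividing leaves u**2+10*u+70.
The quadratic u**2+10*u+70 has discriminant -180 < 0 and is irreducible over ℤ.

(u-1)*(u-10)*(u-12)*(u**2+10*u+70)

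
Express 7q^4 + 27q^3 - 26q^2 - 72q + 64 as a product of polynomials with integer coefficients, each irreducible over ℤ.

(7q - 8)(q + 2)(q + 4)(q - 1)

By the rational root theorem, q = 1 is a root, so (q - 1) is a factor; dividing leaves 7q^3 + 34q^2 + 8q - 64.
Next, q = 8/7 is a root, so (7q - 8) divides it; the quotient is q^2 + 6q + 8.
The remaining quadratic factors as (q + 4)(q + 2).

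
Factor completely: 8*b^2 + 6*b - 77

Need a pair with product 8·(-77) = -616 and sum 6: that's -22 and 28.
Split the middle term: 8*b^2 - 22*b + 28*b - 77 = 2*b*(4*b - 11) + 7*(4*b - 11).

(2*b + 7)*(4*b - 11)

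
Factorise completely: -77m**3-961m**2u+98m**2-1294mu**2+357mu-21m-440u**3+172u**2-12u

-(11m+10u-3)(7m+4u)(m+11u-1)

Group: 11m(-7m**2-81mu+7m-44u**2+4u) + (10u-3)(-7m**2-81mu+7m-44u**2+4u); both groups contain (-7m**2-81mu+7m-44u**2+4u), so (11m+10u-3) is a factor with cofactor -7m**2-81mu+7m-44u**2+4u.
The cofactor groups again: -7m**2-81mu+7m-44u**2+4u = -7m(m+11u-1) - 4u(m+11u-1); both groups contain (m+11u-1), giving -(7m+4u)(m+11u-1).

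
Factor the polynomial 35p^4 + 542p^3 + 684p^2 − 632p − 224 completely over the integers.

(5p − 4)(7p + 2)(p + 14)(p + 2)

Among the possible rational roots, p = −2 is a root, so (p + 2) divides it; the quotient is 35p^3 + 472p^2 − 260p − 112.
Next, p = 4/5 is a root, so (5p − 4) divides it; the quotient is 7p^2 + 100p + 28.
The remaining quadratic factors as (7p + 2)(p + 14).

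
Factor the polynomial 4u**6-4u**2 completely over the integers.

Every term has a factor of 4u**2; factoring it out leaves u**4-1.
Recognize a difference of squares with the parts u**2 and 1.
u**2-1 is again a difference of squares: (u-1)(u+1).

4u**2(u+1)(u-1)(u**2+1)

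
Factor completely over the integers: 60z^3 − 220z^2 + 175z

Pull out the common factor 5z, then factor the remaining trinomial.

5z(2z − 5)(6z − 7)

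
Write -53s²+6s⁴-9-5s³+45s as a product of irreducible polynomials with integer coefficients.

By the rational root theorem, s = 1/2 is a root, so (2s-1) is a factor; dividing leaves 3s³-s²-27s+9.
Next, s = 3 is a root, giving the factor (s-3) and quotient 3s²+8s-3.
The remaining quadratic factors as (3s-1)(s+3).

(2s-1)(3s-1)(s+3)(s-3)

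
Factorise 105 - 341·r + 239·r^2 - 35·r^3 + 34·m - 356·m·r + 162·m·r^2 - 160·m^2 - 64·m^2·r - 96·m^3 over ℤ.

-(4·m + 7·r - 3)·(4·m - r + 5)·(6·m - 5·r + 7)

Group: 4·m·(-24·m^2 - 22·m·r - 10·m + 35·r^2 - 64·r + 21) + (-r + 5)·(-24·m^2 - 22·m·r - 10·m + 35·r^2 - 64·r + 21); both groups contain (-24·m^2 - 22·m·r - 10·m + 35·r^2 - 64·r + 21), so (4·m - r + 5) is a factor with cofactor -24·m^2 - 22·m·r - 10·m + 35·r^2 - 64·r + 21.
The cofactor groups again: -24·m^2 - 22·m·r - 10·m + 35·r^2 - 64·r + 21 = -4·m·(6·m - 5·r + 7) + (-7·r + 3)·(6·m - 5·r + 7); both groups contain (6·m - 5·r + 7), giving -(4·m + 7·r - 3)·(6·m - 5·r + 7).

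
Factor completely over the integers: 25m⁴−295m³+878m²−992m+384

Trying the rational-root candidates, m = 8 is a root, giving the factor (m−8) and quotient 25m³−95m²+118m−48.
Then m = 8/5 is a root, giving the factor (5m−8) and quotient 5m²−11m+6.
The remaining quadratic factors as (m−1)(5m−6).

(5m−6)(5m−8)(m−1)(m−8)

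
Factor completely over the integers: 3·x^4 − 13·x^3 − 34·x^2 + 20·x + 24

(3·x + 2)·(x + 2)·(x − 1)·(x − 6)

Testing divisors of the constant over divisors of the leading coefficient, x = 1 is a root, so (x − 1) is a factor; dividing leaves 3·x^3 − 10·x^2 − 44·x − 24.
Then x = −2/3 is a root, so (3·x + 2) divides it; the quotient is x^2 − 4·x − 12.
The remaining quadratic factors as (x − 6)(x + 2).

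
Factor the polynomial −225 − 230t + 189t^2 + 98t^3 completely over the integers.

(2t + 5)(7t + 5)(7t − 9)

Trying the rational-root candidates, t = −5/7 is a root, so (7t + 5) is a factor; dividing leaves 14t^2 + 17t − 45.
The remaining quadratic factors as (7t − 9)(2t + 5).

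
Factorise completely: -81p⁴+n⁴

Difference of squares twice: with A = n and B = 3p, A⁴ − B⁴ = (A² − B²)(A² + B²), and A² − B² factors again.

(n+3p)(n-3p)(n²+9p²)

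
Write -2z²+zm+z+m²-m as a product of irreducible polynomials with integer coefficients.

-(z-m)(2z+m-1)

Group: -2z(z-m) + (-m+1)(z-m); both groups contain (z-m).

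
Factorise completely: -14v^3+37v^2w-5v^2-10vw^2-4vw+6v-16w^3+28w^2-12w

Group: v(-14v^2+9vw-5v+8w^2-14w+6) - 2w(-14v^2+9vw-5v+8w^2-14w+6); both groups contain (-14v^2+9vw-5v+8w^2-14w+6), so (v-2w) is a factor with cofactor -14v^2+9vw-5v+8w^2-14w+6.
The cofactor groups again: -14v^2+9vw-5v+8w^2-14w+6 = -7v(2v+w-1) + (8w-6)(2v+w-1); both groups contain (2v+w-1), giving -(7v-8w+6)(2v+w-1).

-(2v+w-1)(7v-8w+6)(v-2w)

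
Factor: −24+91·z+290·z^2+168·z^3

By the rational root theorem, z = 1/6 is a root, giving the factor (6·z−1) and quotient 28·z^2+53·z+24.
The remaining quadratic factors as (7·z+8)(4·z+3).

(4·z+3)·(6·z−1)·(7·z+8)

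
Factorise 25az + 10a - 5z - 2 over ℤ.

(5a - 1)(5z + 2)

Group as (25az + 10a) + (-5z - 2) = 5a(5z + 2) - (5z + 2).
Both groups share the factor (5z + 2).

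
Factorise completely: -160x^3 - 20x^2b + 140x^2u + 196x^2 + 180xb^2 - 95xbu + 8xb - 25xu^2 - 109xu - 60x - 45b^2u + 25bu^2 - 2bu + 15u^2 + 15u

-(5x - 5b - 3)(4x - u)(8x + 9b - 5u - 5)

Group: 8x(-20x^2 + 20xb + 5xu + 12x - 5bu - 3u) + (9b - 5u - 5)(-20x^2 + 20xb + 5xu + 12x - 5bu - 3u); both groups contain (-20x^2 + 20xb + 5xu + 12x - 5bu - 3u), so (8x + 9b - 5u - 5) is a factor with cofactor -20x^2 + 20xb + 5xu + 12x - 5bu - 3u.
The cofactor groups again: -20x^2 + 20xb + 5xu + 12x - 5bu - 3u = -4x(5x - 5b - 3) + u(5x - 5b - 3); both groups contain (5x - 5b - 3), giving -(4x - u)(5x - 5b - 3).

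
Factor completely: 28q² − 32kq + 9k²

Group: k(9k − 14q) − 2q(9k − 14q); both groups contain (9k − 14q).

(9k − 14q)(k − 2q)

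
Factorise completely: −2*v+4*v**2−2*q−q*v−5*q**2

Group: −5*q*(q+v) + (4*v−2)*(q+v); both groups contain (q+v).

−(5*q−4*v+2)*(q+v)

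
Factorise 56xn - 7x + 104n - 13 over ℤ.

Group as (56xn - 7x) + (104n - 13) = 7x(8n - 1) + 13(8n - 1).
Both groups share the factor (8n - 1).

(7x + 13)(8n - 1)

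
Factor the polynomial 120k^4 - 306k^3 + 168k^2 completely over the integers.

Pull out the common factor 6k^2, then factor the remaining trinomial.

6k^2(4k - 7)(5k - 4)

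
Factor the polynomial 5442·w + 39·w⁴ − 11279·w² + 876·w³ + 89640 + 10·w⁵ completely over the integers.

(2·w − 9)·(5·w + 12)·(w − 5)·(w² + 11·w + 166)

By the rational root theorem, w = −12/5 is a root, giving the factor (5·w + 12) and quotient 2·w⁴ + 3·w³ + 168·w² − 2659·w + 7470.
Then w = 9/2 is a root, giving the factor (2·w − 9) and quotient w³ + 6·w² + 111·w − 830.
Next, w = 5 is a root, so (w − 5) is a factor; dividing leaves w² + 11·w + 166.
The quadratic w² + 11·w + 166 has discriminant −543 < 0 and is irreducible over ℤ.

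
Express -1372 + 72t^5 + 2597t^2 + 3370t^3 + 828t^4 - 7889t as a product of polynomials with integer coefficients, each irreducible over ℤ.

Trying the rational-root candidates, t = -7/2 is a root, so (2t + 7) divides it; the quotient is 36t^4 + 288t^3 + 677t^2 - 1071t - 196.
Then t = -1/6 is a root, giving the factor (6t + 1) and quotient 6t^3 + 47t^2 + 105t - 196.
Next, t = 7/6 is a root, giving the factor (6t - 7) and quotient t^2 + 9t + 28.
The quadratic t^2 + 9t + 28 has discriminant -31 < 0 and is irreducible over ℤ.

(2t + 7)(6t + 1)(6t - 7)(t^2 + 9t + 28)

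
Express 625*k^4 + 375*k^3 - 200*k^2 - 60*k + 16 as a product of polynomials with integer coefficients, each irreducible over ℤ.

Testing divisors of the constant over divisors of the leading coefficient, k = 1/5 is a root, so (5*k - 1) is a factor; dividing leaves 125*k^3 + 100*k^2 - 20*k - 16.
Continuing, k = -2/5 is a root, so (5*k + 2) divides it; the quotient is 25*k^2 + 10*k - 8.
The remaining quadratic factors as (5*k + 4)(5*k - 2).

(5*k + 2)*(5*k + 4)*(5*k - 1)*(5*k - 2)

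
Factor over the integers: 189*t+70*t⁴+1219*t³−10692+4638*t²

(2*t+9)*(5*t+11)*(7*t−9)*(t+12)

By the rational root theorem, t = −9/2 is a root, giving the factor (2*t+9) and quotient 35*t³+452*t²+285*t−1188.
Then t = −12 is a root, so (t+12) is a factor; dividing leaves 35*t²+32*t−99.
The remaining quadratic factors as (5*t+11)(7*t−9).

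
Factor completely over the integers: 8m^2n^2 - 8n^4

Factor out 8n^2, leaving m^2 - n^2, which is a difference of two squares.

8n^2(m + n)(m - n)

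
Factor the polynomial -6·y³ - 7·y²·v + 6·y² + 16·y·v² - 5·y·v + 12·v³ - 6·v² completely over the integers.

Group: y·(-6·y² + 5·y·v + 6·v²) + (2·v - 1)·(-6·y² + 5·y·v + 6·v²); both groups contain (-6·y² + 5·y·v + 6·v²), so (y + 2·v - 1) is a factor with cofactor -6·y² + 5·y·v + 6·v².
The cofactor groups again: -6·y² + 5·y·v + 6·v² = -2·y·(3·y + 2·v) + 3·v·(3·y + 2·v); both groups contain (3·y + 2·v), giving -(2·y - 3·v)·(3·y + 2·v).

-(2·y - 3·v)·(3·y + 2·v)·(y + 2·v - 1)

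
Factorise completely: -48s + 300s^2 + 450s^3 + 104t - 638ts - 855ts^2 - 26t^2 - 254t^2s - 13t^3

Group: 13t(-t^2 - 20ts - 2t - 75s^2 - 50s + 8) - 6s(-t^2 - 20ts - 2t - 75s^2 - 50s + 8); both groups contain (-t^2 - 20ts - 2t - 75s^2 - 50s + 8), so (13t - 6s) is a factor with cofactor -t^2 - 20ts - 2t - 75s^2 - 50s + 8.
The cofactor groups again: -t^2 - 20ts - 2t - 75s^2 - 50s + 8 = -t(t + 15s - 2) + (-5s - 4)(t + 15s - 2); both groups contain (t + 15s - 2), giving -(t + 5s + 4)(t + 15s - 2).

-(13t - 6s)(t + 15s - 2)(t + 5s + 4)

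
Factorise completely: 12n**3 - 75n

3n(2n + 5)(2n - 5)

Every term has a factor of 3n. Then 4n**2 - 25 = (2n)² − (5)².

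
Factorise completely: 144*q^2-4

Factor out 4, leaving 36*q^2-1, which is a difference of two squares.

4*(6*q+1)*(6*q-1)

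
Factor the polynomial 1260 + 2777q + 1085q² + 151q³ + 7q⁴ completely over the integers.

(7q + 4)(q + 5)(q + 7)(q + 9)

By the rational root theorem, q = -4/7 is a root, giving the factor (7q + 4) and quotient q³ + 21q² + 143q + 315.
Then q = -5 is a root, so (q + 5) is a factor; dividing leaves q² + 16q + 63.
The remaining quadratic factors as (q + 7)(q + 9).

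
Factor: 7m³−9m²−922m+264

(7m−2)(m+11)(m−12)

Trying the rational-root candidates, m = −11 is a root, so (m+11) divides it; the quotient is 7m²−86m+24.
The remaining quadratic factors as (7m−2)(m−12).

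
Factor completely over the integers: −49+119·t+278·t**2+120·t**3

(4·t−1)·(5·t+7)·(6·t+7)

By the rational root theorem, t = 1/4 is a root, so (4·t−1) divides it; the quotient is 30·t**2+77·t+49.
The remaining quadratic factors as (6·t+7)(5·t+7).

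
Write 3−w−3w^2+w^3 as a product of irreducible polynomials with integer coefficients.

(w+1)(w−1)(w−3)

By the rational root theorem, w = 1 is a root, so (w−1) divides it; the quotient is w^2−2w−3.
The remaining quadratic factors as (w+1)(w−3).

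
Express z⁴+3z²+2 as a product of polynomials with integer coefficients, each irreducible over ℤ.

Substitute u = z² to get a quadratic in u, then factor.
z²+1 is irreducible over ℤ (sum of squares).
z²+2 is irreducible over ℤ (always positive, so no real roots).

(z²+1)(z²+2)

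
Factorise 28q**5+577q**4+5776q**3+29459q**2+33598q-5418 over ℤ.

(4q+7)(7q-1)(q+9)(q**2+10q+86)

Trying the rational-root candidates, q = -9 is a root, so (q+9) divides it; the quotient is 28q**4+325q**3+2851q**2+3800q-602.
Next, q = 1/7 is a root, giving the factor (7q-1) and quotient 4q**3+47q**2+414q+602.
Next, q = -7/4 is a root, so (4q+7) is a factor; dividing leaves q**2+10q+86.
The quadratic q**2+10q+86 has discriminant -244 < 0 and is irreducible over ℤ.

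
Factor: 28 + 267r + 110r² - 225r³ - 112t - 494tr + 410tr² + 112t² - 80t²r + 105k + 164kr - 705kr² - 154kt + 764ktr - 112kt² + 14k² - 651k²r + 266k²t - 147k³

Group: 3k(-49k² + 56kt - 70kr + 21k + 40tr - 56t - 25r² + 15r + 28) + (-2t + 9r + 1)(-49k² + 56kt - 70kr + 21k + 40tr - 56t - 25r² + 15r + 28); both groups contain (-49k² + 56kt - 70kr + 21k + 40tr - 56t - 25r² + 15r + 28), so (3k - 2t + 9r + 1) is a factor with cofactor -49k² + 56kt - 70kr + 21k + 40tr - 56t - 25r² + 15r + 28.
The cofactor groups again: -49k² + 56kt - 70kr + 21k + 40tr - 56t - 25r² + 15r + 28 = -7k(7k + 5r - 7) + (8t - 5r - 4)(7k + 5r - 7); both groups contain (7k + 5r - 7), giving -(7k - 8t + 5r + 4)(7k + 5r - 7).

-(3k - 2t + 9r + 1)(7k + 5r - 7)(7k - 8t + 5r + 4)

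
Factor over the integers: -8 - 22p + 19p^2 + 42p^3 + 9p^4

(3p + 1)(3p - 2)(p + 1)(p + 4)

Among the possible rational roots, p = -1 is a root, so (p + 1) is a factor; dividing leaves 9p^3 + 33p^2 - 14p - 8.
Then p = 2/3 is a root, so (3p - 2) divides it; the quotient is 3p^2 + 13p + 4.
The remaining quadratic factors as (p + 4)(3p + 1).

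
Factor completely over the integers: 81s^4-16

(3s+2)(3s-2)(9s^2+4)

(3s)⁴ − (2)⁴ = ((3s)² − (2)²)((3s)² + (2)²); the first factor splits again, the second (9s^2+4) is irreducible.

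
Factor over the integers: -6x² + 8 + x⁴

Substitute u = x² to get a quadratic in u, then factor.
x² - 2 is irreducible over ℤ (2 is not a perfect square).
x² - 4 is a difference of squares.

(x + 2)(x - 2)(x² - 2)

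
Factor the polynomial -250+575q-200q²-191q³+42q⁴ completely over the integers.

(6q-5)(7q-5)(q+2)(q-5)

Among the possible rational roots, q = 5/6 is a root, so (6q-5) divides it; the quotient is 7q³-26q²-55q+50.
Then q = -2 is a root, so (q+2) divides it; the quotient is 7q²-40q+25.
The remaining quadratic factors as (q-5)(7q-5).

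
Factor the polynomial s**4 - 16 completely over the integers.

Substitute u = s**2 to get a quadratic in u, then factor.
s**2 + 4 is irreducible over ℤ (sum of squares).
s**2 - 4 is a difference of squares.

(s + 2)(s - 2)(s**2 + 4)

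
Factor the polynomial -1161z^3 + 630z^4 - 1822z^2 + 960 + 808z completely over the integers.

By the rational root theorem, z = -6/7 is a root, so (7z + 6) divides it; the quotient is 90z^3 - 243z^2 - 52z + 160.
Next, z = 5/6 is a root, so (6z - 5) is a factor; dividing leaves 15z^2 - 28z - 32.
The remaining quadratic factors as (5z + 4)(3z - 8).

(3z - 8)(5z + 4)(6z - 5)(7z + 6)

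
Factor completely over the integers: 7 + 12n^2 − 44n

(2n − 7)(6n − 1)

Need a pair with product 12·7 = 84 and sum −44: that's −42 and −2.
Split the middle term: 12n^2 − 42n − 2n + 7 = 6n(2n − 7) − (2n − 7).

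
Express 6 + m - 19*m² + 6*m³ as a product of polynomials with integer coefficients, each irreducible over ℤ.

Testing divisors of the constant over divisors of the leading coefficient, m = 3 is a root, so (m - 3) is a factor; dividing leaves 6*m² - m - 2.
The remaining quadratic factors as (3*m - 2)(2*m + 1).

(2*m + 1)*(3*m - 2)*(m - 3)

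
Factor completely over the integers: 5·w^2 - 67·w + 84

(5·w - 7)·(w - 12)

Need a pair with product 5·84 = 420 and sum -67: that's -60 and -7.
Split the middle term: 5·w^2 - 60·w - 7·w + 84 = 5·w·(w - 12) - 7·(w - 12).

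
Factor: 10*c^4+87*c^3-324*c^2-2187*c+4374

Trying the rational-root candidates, c = 9/2 is a root, so (2*c-9) divides it; the quotient is 5*c^3+66*c^2+135*c-486.
Continuing, c = -6 is a root, so (c+6) divides it; the quotient is 5*c^2+36*c-81.
The remaining quadratic factors as (5*c-9)(c+9).

(2*c-9)*(5*c-9)*(c+6)*(c+9)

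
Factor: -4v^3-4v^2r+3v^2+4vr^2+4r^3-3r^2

Group: 4v(-v^2+r^2) + (4r-3)(-v^2+r^2); both groups contain (-v^2+r^2), so (4v+4r-3) is a factor with cofactor -v^2+r^2.
The cofactor groups again: -v^2+r^2 = -v(v+r) + r(v+r); both groups contain (v+r), giving -(v-r)(v+r).

-(v-r)(4v+4r-3)(v+r)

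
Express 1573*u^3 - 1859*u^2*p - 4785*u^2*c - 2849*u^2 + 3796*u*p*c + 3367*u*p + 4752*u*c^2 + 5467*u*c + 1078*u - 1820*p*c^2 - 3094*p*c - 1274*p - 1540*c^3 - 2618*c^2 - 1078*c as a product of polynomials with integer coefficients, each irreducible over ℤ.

(13*u - 10*c - 7)*(11*u - 13*p - 11*c)*(11*u - 14*c - 14)

Group: 13*u*(121*u^2 - 143*u*p - 275*u*c - 154*u + 182*p*c + 182*p + 154*c^2 + 154*c) + (-10*c - 7)*(121*u^2 - 143*u*p - 275*u*c - 154*u + 182*p*c + 182*p + 154*c^2 + 154*c); both groups contain (121*u^2 - 143*u*p - 275*u*c - 154*u + 182*p*c + 182*p + 154*c^2 + 154*c), so (13*u - 10*c - 7) is a factor with cofactor 121*u^2 - 143*u*p - 275*u*c - 154*u + 182*p*c + 182*p + 154*c^2 + 154*c.
The cofactor groups again: 121*u^2 - 143*u*p - 275*u*c - 154*u + 182*p*c + 182*p + 154*c^2 + 154*c = 11*u*(11*u - 14*c - 14) + (-13*p - 11*c)*(11*u - 14*c - 14); both groups contain (11*u - 14*c - 14), giving (11*u - 13*p - 11*c)*(11*u - 14*c - 14).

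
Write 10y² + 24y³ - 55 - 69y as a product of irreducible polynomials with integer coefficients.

Among the possible rational roots, y = 11/6 is a root, so (6y - 11) divides it; the quotient is 4y² + 9y + 5.
The remaining quadratic factors as (4y + 5)(y + 1).

(4y + 5)(6y - 11)(y + 1)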